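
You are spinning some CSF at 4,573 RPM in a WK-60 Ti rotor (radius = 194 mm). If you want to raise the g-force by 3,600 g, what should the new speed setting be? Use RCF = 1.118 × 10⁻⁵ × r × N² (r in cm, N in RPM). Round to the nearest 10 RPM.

≈ 6120 RPM

r = 194 mm = 19.4 cm
Current RCF = 1.118 × 10⁻⁵ × 19.4 × (4573)² = 1.118 × 10⁻⁵ × 19.4 × 20,912,329 ≈ 4,535.7 × g
Target RCF = 4,535.7 + 3,600 = 8,135.7 × g
N² = 8,135.7 / (21.6892 × 10⁻⁵) = 37,510,374
N ≈ √37,510,374 ≈ 6,124.6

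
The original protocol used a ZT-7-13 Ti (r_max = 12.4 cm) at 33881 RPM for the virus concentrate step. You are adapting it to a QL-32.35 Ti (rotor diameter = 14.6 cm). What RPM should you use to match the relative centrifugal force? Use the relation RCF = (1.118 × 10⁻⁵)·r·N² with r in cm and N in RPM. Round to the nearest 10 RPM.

44160 RPM

RCF_original = 1.118 × 10⁻⁵ × 12.4 × (33881)² = 1.118 × 10⁻⁵ × 12.4 × 1,147,922,161 ≈ 159,138.7 × g
Your rotor: r = 14.6 / 2 = 7.3 cm
159,138.7 = 1.118 × 10⁻⁵ × 7.3 × N²
N² = 159,138.7 / (8.1614 × 10⁻⁵) = 1,949,894,626
N ≈ √1,949,894,626 ≈ 44,157.6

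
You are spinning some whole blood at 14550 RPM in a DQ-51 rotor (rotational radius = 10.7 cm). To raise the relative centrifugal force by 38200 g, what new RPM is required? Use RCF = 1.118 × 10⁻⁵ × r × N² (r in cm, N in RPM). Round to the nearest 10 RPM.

N₂ ≈ 23040 RPM

Current RCF = 1.118 × 10⁻⁵ × 10.7 × (14550)² = 1.118 × 10⁻⁵ × 10.7 × 211,702,500 ≈ 25,325.1 × g
Target RCF = 25,325.1 + 38,200 = 63,525.1 × g
N² = 63,525.1 / (11.9626 × 10⁻⁵) = 531,030,880
N ≈ √531,030,880 ≈ 23,044.1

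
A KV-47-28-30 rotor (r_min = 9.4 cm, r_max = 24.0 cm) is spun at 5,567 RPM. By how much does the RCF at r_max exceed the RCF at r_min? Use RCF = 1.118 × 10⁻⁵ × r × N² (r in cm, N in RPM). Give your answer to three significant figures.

≈ 5060 x g

ΔRCF = 1.118 × 10⁻⁵ × (r_max − r_min) × N² = 1.118 × 10⁻⁵ × 14.6 × 30,991,489 ≈ 5,058.7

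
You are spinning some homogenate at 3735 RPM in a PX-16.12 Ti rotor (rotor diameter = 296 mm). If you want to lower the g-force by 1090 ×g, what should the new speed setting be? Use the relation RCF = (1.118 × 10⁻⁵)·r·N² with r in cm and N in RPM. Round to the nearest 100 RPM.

r = 296 mm / 2 = 148 mm = 14.8 cm
Current RCF = 1.118 × 10⁻⁵ × 14.8 × (3735)² = 1.118 × 10⁻⁵ × 14.8 × 13,950,225 ≈ 2,308.3 × g
Target RCF = 2,308.3 − 1,090 = 1,218.3 × g
N² = 1,218.3 / (16.5464 × 10⁻⁵) = 7,362,931
N ≈ √7,362,931 ≈ 2,713.5

≈ 2700 RPM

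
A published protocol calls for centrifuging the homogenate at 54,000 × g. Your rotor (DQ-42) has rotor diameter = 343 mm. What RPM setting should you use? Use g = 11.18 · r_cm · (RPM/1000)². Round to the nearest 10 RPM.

r = 343 mm / 2 = 171.5 mm = 17.15 cm
RCF = 11.18 × r × (N/1000)²
54,000 = 11.18 × 17.15 × (N/1000)²
(N/1000)² = 54,000 / 191.737 = 281.6358
N = 1000 × √281.6358 ≈ 16,782.0

N ≈ 16780 RPM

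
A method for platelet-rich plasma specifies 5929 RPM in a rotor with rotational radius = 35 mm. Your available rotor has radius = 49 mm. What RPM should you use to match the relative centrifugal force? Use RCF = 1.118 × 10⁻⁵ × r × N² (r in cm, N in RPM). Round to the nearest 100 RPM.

5000 RPM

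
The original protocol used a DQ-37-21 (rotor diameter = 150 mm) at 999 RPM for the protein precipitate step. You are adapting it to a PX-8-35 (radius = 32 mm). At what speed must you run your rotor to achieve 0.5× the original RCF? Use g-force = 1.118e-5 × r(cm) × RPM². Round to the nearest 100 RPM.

Original rotor: r = 150 mm / 2 = 75 mm = 7.5 cm
RCF_original = 1.118 × 10⁻⁵ × 7.5 × (999)² = 1.118 × 10⁻⁵ × 7.5 × 998,001 ≈ 83.7 × g
Target RCF = 0.5 × 83.7 ≈ 41.9 × g
Your rotor: r = 32 mm = 3.2 cm
41.9 = 1.118 × 10⁻⁵ × 3.2 × N²
N² = 41.9 / (3.5776 × 10⁻⁵) = 1,171,176
N ≈ √1,171,176 ≈ 1,082.2

1100 RPM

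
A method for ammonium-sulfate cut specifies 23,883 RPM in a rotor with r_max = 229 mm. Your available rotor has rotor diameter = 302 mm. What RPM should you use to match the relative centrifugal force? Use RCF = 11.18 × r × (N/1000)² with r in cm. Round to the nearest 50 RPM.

≈ 29400 RPM

Original rotor: r = 229 mm = 22.9 cm
RCF_original = 11.18 × 22.9 × (23.883)² = 11.18 × 22.9 × 570.397689 ≈ 146,034.4 × g
Your rotor: r = 302 mm / 2 = 151 mm = 15.1 cm
146,034.4 = 11.18 × 15.1 × (N/1000)²
(N/1000)² = 146,034.4 / 168.818 = 865.0405
N = 1000 × √865.0405 ≈ 29,411.6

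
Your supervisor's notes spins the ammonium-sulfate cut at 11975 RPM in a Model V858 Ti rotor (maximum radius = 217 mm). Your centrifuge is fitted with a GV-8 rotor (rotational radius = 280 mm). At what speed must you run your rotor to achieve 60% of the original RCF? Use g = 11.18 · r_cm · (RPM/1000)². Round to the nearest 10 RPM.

8170 RPM

Original rotor: r = 217 mm = 21.7 cm
RCF_original = 11.18 × 21.7 × (11.975)² = 11.18 × 21.7 × 143.400625 ≈ 34,789.9 × g
Target RCF = 0.6 × 34,789.9 ≈ 20,873.9 × g
Your rotor: r = 280 mm = 28.0 cm
20,873.9 = 11.18 × 28 × (N/1000)²
(N/1000)² = 20,873.9 / 313.04 = 66.68125
N = 1000 × √66.68125 ≈ 8,165.9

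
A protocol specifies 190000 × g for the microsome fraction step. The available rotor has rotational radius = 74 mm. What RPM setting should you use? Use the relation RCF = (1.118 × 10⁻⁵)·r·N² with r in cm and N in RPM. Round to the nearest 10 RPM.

47920 RPM

r = 74 mm = 7.4 cm
190,000 = 1.118 × 10⁻⁵ × 7.4 × N²
N² = 190,000 / (8.2732 × 10⁻⁵) = 2,296,572,064
N ≈ √2,296,572,064 ≈ 47,922.6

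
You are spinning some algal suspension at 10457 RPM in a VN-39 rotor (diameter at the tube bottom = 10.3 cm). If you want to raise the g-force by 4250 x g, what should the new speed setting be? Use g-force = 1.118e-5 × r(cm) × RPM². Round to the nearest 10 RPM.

≈ 13530 RPM

r = 10.3 / 2 = 5.15 cm
Current RCF = 1.118 × 10⁻⁵ × 5.15 × (10457)² = 1.118 × 10⁻⁵ × 5.15 × 109,348,849 ≈ 6,296 × g
Target RCF = 6,296 + 4,250 = 10,546 × g
N² = 10,546 / (5.7577 × 10⁻⁵) = 183,163,416
N ≈ √183,163,416 ≈ 13,533.8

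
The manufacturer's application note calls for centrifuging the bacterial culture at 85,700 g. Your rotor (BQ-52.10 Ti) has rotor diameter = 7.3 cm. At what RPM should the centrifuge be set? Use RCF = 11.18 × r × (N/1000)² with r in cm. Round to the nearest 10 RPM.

r = 7.3 / 2 = 3.65 cm
RCF = 11.18 × r × (N/1000)²
85,700 = 11.18 × 3.65 × (N/1000)²
(N/1000)² = 85,700 / 40.807 = 2100.13
N = 1000 × √2100.13 ≈ 45,827.2

45830 RPM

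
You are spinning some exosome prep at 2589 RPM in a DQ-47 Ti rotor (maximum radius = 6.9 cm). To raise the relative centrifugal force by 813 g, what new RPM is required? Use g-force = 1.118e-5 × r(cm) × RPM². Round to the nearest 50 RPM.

4150 RPM

Current RCF = 1.118 × 10⁻⁵ × 6.9 × (2589)² = 1.118 × 10⁻⁵ × 6.9 × 6,702,921 ≈ 517.1 × g
Target RCF = 517.1 + 813 = 1,330.1 × g
N² = 1,330.1 / (7.7142 × 10⁻⁵) = 17,242,229
N ≈ √17,242,229 ≈ 4,152.4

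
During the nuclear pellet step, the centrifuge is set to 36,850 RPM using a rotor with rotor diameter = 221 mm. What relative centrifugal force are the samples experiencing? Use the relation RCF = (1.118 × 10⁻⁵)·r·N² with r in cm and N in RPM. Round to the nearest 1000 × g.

r = 221 mm / 2 = 110.5 mm = 11.05 cm
RCF = 1.118 × 10⁻⁵ × 11.05 × (36850)² = 1.118 × 10⁻⁵ × 11.05 × 1,357,922,500 ≈ 167,756.4 × g

RCF ≈ 168000 × g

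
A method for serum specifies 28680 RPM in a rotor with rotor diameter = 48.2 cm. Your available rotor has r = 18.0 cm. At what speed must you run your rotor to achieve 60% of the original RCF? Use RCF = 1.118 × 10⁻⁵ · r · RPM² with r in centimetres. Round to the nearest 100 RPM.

25700 RPM

Original rotor: r = 48.2 / 2 = 24.1 cm
RCF = 1.118 × 10⁻⁵ × r × N²
RCF_original = 1.118 × 10⁻⁵ × 24.1 × (28680)² = 1.118 × 10⁻⁵ × 24.1 × 822,542,400 ≈ 221,624.2 × g
Target RCF = 0.6 × 221,624.2 ≈ 132,974.5 × g
132,974.5 = 1.118 × 10⁻⁵ × 18 × N²
N² = 132,974.5 / (20.124 × 10⁻⁵) = 660,775,691
N ≈ √660,775,691 ≈ 25,705.6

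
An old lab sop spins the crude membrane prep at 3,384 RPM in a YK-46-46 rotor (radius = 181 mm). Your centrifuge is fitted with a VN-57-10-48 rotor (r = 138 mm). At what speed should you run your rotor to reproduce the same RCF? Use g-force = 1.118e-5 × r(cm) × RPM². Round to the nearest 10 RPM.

≈ 3880 RPM

Original rotor: r = 181 mm = 18.1 cm
RCF_original = 1.118 × 10⁻⁵ × 18.1 × (3384)² = 1.118 × 10⁻⁵ × 18.1 × 11,451,456 ≈ 2,317.3 × g
Your rotor: r = 138 mm = 13.8 cm
2,317.3 = 1.118 × 10⁻⁵ × 13.8 × N²
N² = 2,317.3 / (15.4284 × 10⁻⁵) = 15,019,704
N ≈ √15,019,704 ≈ 3,875.5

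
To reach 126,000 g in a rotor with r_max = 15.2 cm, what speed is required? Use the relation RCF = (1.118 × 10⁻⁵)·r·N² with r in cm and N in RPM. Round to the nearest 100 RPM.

≈ 27200 RPM

126,000 = 1.118 × 10⁻⁵ × 15.2 × N²
N² = 126,000 / (16.9936 × 10⁻⁵) = 741,455,607
N ≈ √741,455,607 ≈ 27,229.7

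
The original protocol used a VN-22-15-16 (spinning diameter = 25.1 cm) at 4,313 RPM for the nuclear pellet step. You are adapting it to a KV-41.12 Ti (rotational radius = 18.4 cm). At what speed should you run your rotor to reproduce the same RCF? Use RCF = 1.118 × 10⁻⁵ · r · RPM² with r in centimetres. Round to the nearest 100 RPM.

Original rotor: r = 25.1 / 2 = 12.55 cm
RCF_original = 1.118 × 10⁻⁵ × 12.55 × (4313)² = 1.118 × 10⁻⁵ × 12.55 × 18,601,969 ≈ 2,610 × g
2,610 = 1.118 × 10⁻⁵ × 18.4 × N²
N² = 2,610 / (20.5712 × 10⁻⁵) = 12,687,641
N ≈ √12,687,641 ≈ 3,562.0

3600 RPM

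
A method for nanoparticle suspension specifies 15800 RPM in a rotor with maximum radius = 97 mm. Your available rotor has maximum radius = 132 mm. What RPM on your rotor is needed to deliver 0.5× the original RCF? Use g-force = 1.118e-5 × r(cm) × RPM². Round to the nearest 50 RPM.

Original rotor: r = 97 mm = 9.7 cm
RCF = 1.118 × 10⁻⁵ × r × N²
RCF_original = 1.118 × 10⁻⁵ × 9.7 × (15800)² = 1.118 × 10⁻⁵ × 9.7 × 249,640,000 ≈ 27,072.5 × g
Target RCF = 0.5 × 27,072.5 ≈ 13,536.2 × g
Your rotor: r = 132 mm = 13.2 cm
13,536.2 = 1.118 × 10⁻⁵ × 13.2 × N²
N² = 13,536.2 / (14.7576 × 10⁻⁵) = 91,723,586
N ≈ √91,723,586 ≈ 9,577.2

9600 RPM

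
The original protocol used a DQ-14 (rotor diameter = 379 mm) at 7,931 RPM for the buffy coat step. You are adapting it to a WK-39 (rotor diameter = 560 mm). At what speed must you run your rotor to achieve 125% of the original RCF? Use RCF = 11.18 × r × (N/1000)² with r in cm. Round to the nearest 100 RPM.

Original rotor: r = 379 mm / 2 = 189.5 mm = 18.95 cm
RCF = 11.18 × r × (N/1000)²
RCF_original = 11.18 × 18.95 × (7.931)² = 11.18 × 18.95 × 62.900761 ≈ 13,326.2 × g
Target RCF = 1.25 × 13,326.2 ≈ 16,657.8 × g
Your rotor: r = 560 mm / 2 = 280 mm = 28 cm
16,657.8 = 11.18 × 28 × (N/1000)²
(N/1000)² = 16,657.8 / 313.04 = 53.21301
N = 1000 × √53.21301 ≈ 7,294.7

7300 RPM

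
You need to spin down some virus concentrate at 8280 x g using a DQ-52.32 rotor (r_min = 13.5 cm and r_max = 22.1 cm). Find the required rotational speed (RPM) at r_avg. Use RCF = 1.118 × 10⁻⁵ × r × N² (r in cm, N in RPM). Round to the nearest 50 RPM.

r_avg = (13.5 + 22.1) / 2 = 17.8 cm
RCF = 1.118 × 10⁻⁵ × r × N²
8,280 = 1.118 × 10⁻⁵ × 17.8 × N²
N² = 8,280 / (19.9004 × 10⁻⁵) = 41,607,204
N ≈ √41,607,204 ≈ 6,450.4

6450 RPM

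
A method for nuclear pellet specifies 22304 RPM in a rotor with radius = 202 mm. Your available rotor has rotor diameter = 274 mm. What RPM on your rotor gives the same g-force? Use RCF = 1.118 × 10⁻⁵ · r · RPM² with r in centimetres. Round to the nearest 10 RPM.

27080 RPM

Original rotor: r = 202 mm = 20.2 cm
RCF_original = 1.118 × 10⁻⁵ × 20.2 × (22304)² = 1.118 × 10⁻⁵ × 20.2 × 497,468,416 ≈ 112,346.3 × g
Your rotor: r = 274 mm / 2 = 137 mm = 13.7 cm
112,346.3 = 1.118 × 10⁻⁵ × 13.7 × N²
N² = 112,346.3 / (15.3166 × 10⁻⁵) = 733,493,726
N ≈ √733,493,726 ≈ 27,083.1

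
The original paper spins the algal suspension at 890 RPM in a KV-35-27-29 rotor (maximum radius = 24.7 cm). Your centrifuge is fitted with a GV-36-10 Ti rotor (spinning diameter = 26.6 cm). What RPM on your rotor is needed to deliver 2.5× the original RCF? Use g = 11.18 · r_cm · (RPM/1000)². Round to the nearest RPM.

RCF_original = 11.18 × 24.7 × (0.89)² = 11.18 × 24.7 × 0.7921 ≈ 218.7 × g
Target RCF = 2.5 × 218.7 ≈ 546.8 × g
Your rotor: r = 26.6 / 2 = 13.3 cm
546.8 = 11.18 × 13.3 × (N/1000)²
(N/1000)² = 546.8 / 148.694 = 3.677351
N = 1000 × √3.677351 ≈ 1,917.6

1918 RPM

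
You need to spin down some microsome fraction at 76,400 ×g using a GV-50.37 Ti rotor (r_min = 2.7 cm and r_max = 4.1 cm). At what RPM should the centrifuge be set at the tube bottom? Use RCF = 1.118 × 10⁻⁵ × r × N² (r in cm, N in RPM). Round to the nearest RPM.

Use r_max = 4.1 cm.
RCF = 1.118 × 10⁻⁵ × r × N²
76,400 = 1.118 × 10⁻⁵ × 4.1 × N²
N² = 76,400 / (4.5838 × 10⁻⁵) = 1,666,739,387
N ≈ √1,666,739,387 ≈ 40,825.7

N ≈ 40826 RPM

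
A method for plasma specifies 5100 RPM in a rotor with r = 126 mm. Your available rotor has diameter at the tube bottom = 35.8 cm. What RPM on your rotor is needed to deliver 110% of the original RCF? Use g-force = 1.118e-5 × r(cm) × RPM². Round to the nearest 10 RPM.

4490 RPM

Original rotor: r = 126 mm = 12.6 cm
RCF_original = 1.118 × 10⁻⁵ × 12.6 × (5100)² = 1.118 × 10⁻⁵ × 12.6 × 26,010,000 ≈ 3,664 × g
Target RCF = 1.1 × 3,664 ≈ 4,030.4 × g
Your rotor: r = 35.8 / 2 = 17.9 cm
4,030.4 = 1.118 × 10⁻⁵ × 17.9 × N²
N² = 4,030.4 / (20.0122 × 10⁻⁵) = 20,139,715
N ≈ √20,139,715 ≈ 4,487.7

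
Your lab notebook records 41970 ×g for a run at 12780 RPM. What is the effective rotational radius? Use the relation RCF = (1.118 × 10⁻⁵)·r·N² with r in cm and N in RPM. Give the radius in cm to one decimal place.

RCF = 1.118 × 10⁻⁵ × r × N²
41970 = 1.118 × 10⁻⁵ × r × (12780)²
r = 41970 / (1.118 × 10⁻⁵ × 163,328,400) = 41970 / 1826.012 ≈ 22.985 cm

≈ 23.0 cm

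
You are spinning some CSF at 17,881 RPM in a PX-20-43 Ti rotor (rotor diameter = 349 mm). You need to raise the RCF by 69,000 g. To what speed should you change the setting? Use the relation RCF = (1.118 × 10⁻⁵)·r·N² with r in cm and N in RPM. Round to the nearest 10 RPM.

r = 349 mm / 2 = 174.5 mm = 17.45 cm
Current RCF = 1.118 × 10⁻⁵ × 17.45 × (17881)² = 1.118 × 10⁻⁵ × 17.45 × 319,730,161 ≈ 62,376.5 × g
Target RCF = 62,376.5 + 69,000 = 131,376.5 × g
N² = 131,376.5 / (19.5091 × 10⁻⁵) = 673,411,382
N ≈ √673,411,382 ≈ 25,950.2

N₂ ≈ 25950 RPM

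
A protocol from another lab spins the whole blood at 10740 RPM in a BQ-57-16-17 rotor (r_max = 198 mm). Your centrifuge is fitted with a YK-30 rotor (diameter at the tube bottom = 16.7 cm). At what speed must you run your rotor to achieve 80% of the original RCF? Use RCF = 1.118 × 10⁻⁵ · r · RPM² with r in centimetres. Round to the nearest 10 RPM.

Original rotor: r = 198 mm = 19.8 cm
RCF = 1.118 × 10⁻⁵ × r × N²
RCF_original = 1.118 × 10⁻⁵ × 19.8 × (10740)² = 1.118 × 10⁻⁵ × 19.8 × 115,347,600 ≈ 25,533.8 × g
Target RCF = 0.8 × 25,533.8 ≈ 20,427 × g
Your rotor: r = 16.7 / 2 = 8.35 cm
20,427 = 1.118 × 10⁻⁵ × 8.35 × N²
N² = 20,427 / (9.3353 × 10⁻⁵) = 218,814,607
N ≈ √218,814,607 ≈ 14,792.4

≈ 14790 RPM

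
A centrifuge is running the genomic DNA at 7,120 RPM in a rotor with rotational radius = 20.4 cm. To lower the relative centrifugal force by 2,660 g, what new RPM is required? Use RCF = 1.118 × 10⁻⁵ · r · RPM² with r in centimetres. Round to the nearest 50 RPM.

N₂ ≈ 6250 RPM

Current RCF = 1.118 × 10⁻⁵ × 20.4 × (7120)² = 1.118 × 10⁻⁵ × 20.4 × 50,694,400 ≈ 11,562 × g
Target RCF = 11,562 − 2,660 = 8,902 × g
N² = 8,902 / (22.8072 × 10⁻⁵) = 39,031,534
N ≈ √39,031,534 ≈ 6,247.5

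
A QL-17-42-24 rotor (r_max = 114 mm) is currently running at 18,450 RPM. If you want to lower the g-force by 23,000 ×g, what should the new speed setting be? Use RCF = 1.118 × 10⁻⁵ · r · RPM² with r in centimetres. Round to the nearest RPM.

12647 RPM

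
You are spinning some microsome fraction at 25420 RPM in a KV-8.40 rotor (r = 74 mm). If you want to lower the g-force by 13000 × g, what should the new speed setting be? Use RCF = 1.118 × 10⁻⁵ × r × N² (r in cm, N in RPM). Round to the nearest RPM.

22114 RPM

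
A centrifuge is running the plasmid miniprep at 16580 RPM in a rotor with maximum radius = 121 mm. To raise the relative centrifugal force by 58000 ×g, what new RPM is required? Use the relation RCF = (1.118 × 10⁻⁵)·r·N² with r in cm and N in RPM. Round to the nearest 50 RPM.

r = 121 mm = 12.1 cm
Current RCF = 1.118 × 10⁻⁵ × 12.1 × (16580)² = 1.118 × 10⁻⁵ × 12.1 × 274,896,400 ≈ 37,187.4 × g
Target RCF = 37,187.4 + 58,000 = 95,187.4 × g
N² = 95,187.4 / (13.5278 × 10⁻⁵) = 703,642,869
N ≈ √703,642,869 ≈ 26,526.3

26550 RPM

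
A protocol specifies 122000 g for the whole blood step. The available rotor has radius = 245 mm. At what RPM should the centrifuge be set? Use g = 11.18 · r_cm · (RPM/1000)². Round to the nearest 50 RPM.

N ≈ 21100 RPM

r = 245 mm = 24.5 cm
RCF = 11.18 × r × (N/1000)²
122,000 = 11.18 × 24.5 × (N/1000)²
(N/1000)² = 122,000 / 273.91 = 445.4018
N = 1000 × √445.4018 ≈ 21,104.5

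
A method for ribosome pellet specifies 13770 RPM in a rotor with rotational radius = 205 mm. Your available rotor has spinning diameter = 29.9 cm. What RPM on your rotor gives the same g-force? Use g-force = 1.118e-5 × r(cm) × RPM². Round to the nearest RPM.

16125 RPM

Original rotor: r = 205 mm = 20.5 cm
RCF_original = 1.118 × 10⁻⁵ × 20.5 × (13770)² = 1.118 × 10⁻⁵ × 20.5 × 189,612,900 ≈ 43,457.4 × g
Your rotor: r = 29.9 / 2 = 14.95 cm
43,457.4 = 1.118 × 10⁻⁵ × 14.95 × N²
N² = 43,457.4 / (16.7141 × 10⁻⁵) = 260,004,427
N ≈ √260,004,427 ≈ 16,124.7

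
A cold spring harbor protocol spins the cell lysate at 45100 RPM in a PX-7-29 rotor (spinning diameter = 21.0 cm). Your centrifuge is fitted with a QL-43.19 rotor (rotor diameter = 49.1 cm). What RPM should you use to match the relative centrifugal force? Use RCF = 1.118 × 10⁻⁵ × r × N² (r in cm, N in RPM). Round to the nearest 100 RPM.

Original rotor: r = 21.0 / 2 = 10.5 cm
RCF = 1.118 × 10⁻⁵ × r × N²
RCF_original = 1.118 × 10⁻⁵ × 10.5 × (45100)² = 1.118 × 10⁻⁵ × 10.5 × 2,034,010,000 ≈ 238,772.4 × g
Your rotor: r = 49.1 / 2 = 24.55 cm
238,772.4 = 1.118 × 10⁻⁵ × 24.55 × N²
N² = 238,772.4 / (27.4469 × 10⁻⁵) = 869,943,054
N ≈ √869,943,054 ≈ 29,494.8

≈ 29500 RPM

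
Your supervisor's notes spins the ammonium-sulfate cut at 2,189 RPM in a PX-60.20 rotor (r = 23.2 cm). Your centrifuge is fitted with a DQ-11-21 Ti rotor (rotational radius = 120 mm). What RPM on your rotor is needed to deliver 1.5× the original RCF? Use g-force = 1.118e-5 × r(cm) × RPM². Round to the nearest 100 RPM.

RCF = 1.118 × 10⁻⁵ × r × N²
RCF_original = 1.118 × 10⁻⁵ × 23.2 × (2189)² = 1.118 × 10⁻⁵ × 23.2 × 4,791,721 ≈ 1,242.9 × g
Target RCF = 1.5 × 1,242.9 ≈ 1,864.4 × g
Your rotor: r = 120 mm = 12.0 cm
1,864.4 = 1.118 × 10⁻⁵ × 12 × N²
N² = 1,864.4 / (13.416 × 10⁻⁵) = 13,896,840
N ≈ √13,896,840 ≈ 3,727.8

3700 RPM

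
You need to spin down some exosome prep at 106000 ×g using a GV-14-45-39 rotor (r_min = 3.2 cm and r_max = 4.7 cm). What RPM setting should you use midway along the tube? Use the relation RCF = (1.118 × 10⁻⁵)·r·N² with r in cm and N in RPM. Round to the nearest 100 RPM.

49000 RPM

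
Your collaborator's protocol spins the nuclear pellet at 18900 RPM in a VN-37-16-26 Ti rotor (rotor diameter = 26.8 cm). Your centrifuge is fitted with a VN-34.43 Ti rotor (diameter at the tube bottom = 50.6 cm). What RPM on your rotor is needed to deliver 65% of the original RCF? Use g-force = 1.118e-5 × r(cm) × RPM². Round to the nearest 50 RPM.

Original rotor: r = 26.8 / 2 = 13.4 cm
RCF = 1.118 × 10⁻⁵ × r × N²
RCF_original = 1.118 × 10⁻⁵ × 13.4 × (18900)² = 1.118 × 10⁻⁵ × 13.4 × 357,210,000 ≈ 53,514.3 × g
Target RCF = 0.65 × 53,514.3 ≈ 34,784.3 × g
Your rotor: r = 50.6 / 2 = 25.3 cm
34,784.3 = 1.118 × 10⁻⁵ × 25.3 × N²
N² = 34,784.3 / (28.2854 × 10⁻⁵) = 122,976,164
N ≈ √122,976,164 ≈ 11,089.5

≈ 11100 RPM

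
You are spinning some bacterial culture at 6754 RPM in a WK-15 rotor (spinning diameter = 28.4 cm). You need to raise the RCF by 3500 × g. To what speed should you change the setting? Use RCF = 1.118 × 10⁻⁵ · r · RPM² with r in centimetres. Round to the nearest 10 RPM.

N₂ ≈ 8230 RPM

r = 28.4 / 2 = 14.2 cm
Current RCF = 1.118 × 10⁻⁵ × 14.2 × (6754)² = 1.118 × 10⁻⁵ × 14.2 × 45,616,516 ≈ 7,241.9 × g
Target RCF = 7,241.9 + 3,500 = 10,741.9 × g
N² = 10,741.9 / (15.8756 × 10⁻⁵) = 67,662,954
N ≈ √67,662,954 ≈ 8,225.7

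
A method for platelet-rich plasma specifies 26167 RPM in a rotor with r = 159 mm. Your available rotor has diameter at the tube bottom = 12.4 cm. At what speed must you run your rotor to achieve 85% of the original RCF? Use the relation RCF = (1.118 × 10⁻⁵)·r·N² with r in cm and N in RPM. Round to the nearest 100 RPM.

38600 RPM

Original rotor: r = 159 mm = 15.9 cm
RCF_original = 1.118 × 10⁻⁵ × 15.9 × (26167)² = 1.118 × 10⁻⁵ × 15.9 × 684,711,889 ≈ 121,715.8 × g
Target RCF = 0.85 × 121,715.8 ≈ 103,458.4 × g
Your rotor: r = 12.4 / 2 = 6.2 cm
103,458.4 = 1.118 × 10⁻⁵ × 6.2 × N²
N² = 103,458.4 / (6.9316 × 10⁻⁵) = 1,492,561,602
N ≈ √1,492,561,602 ≈ 38,633.7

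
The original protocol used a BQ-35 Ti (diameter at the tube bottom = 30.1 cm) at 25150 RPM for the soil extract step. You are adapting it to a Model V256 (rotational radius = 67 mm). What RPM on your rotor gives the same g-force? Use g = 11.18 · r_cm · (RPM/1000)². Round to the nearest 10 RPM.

Original rotor: r = 30.1 / 2 = 15.05 cm
RCF_original = 11.18 × 15.05 × (25.15)² = 11.18 × 15.05 × 632.5225 ≈ 106,427.6 × g
Your rotor: r = 67 mm = 6.7 cm
106,427.6 = 11.18 × 6.7 × (N/1000)²
(N/1000)² = 106,427.6 / 74.906 = 1420.815
N = 1000 × √1420.815 ≈ 37,693.7

≈ 37690 RPM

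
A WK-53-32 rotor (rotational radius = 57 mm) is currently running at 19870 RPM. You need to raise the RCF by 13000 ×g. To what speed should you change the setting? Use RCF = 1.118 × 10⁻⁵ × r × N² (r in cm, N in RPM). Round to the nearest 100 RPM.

≈ 24500 RPM

r = 57 mm = 5.7 cm
Current RCF = 1.118 × 10⁻⁵ × 5.7 × (19870)² = 1.118 × 10⁻⁵ × 5.7 × 394,816,900 ≈ 25,160.1 × g
Target RCF = 25,160.1 + 13,000 = 38,160.1 × g
N² = 38,160.1 / (6.3726 × 10⁻⁵) = 598,815,240
N ≈ √598,815,240 ≈ 24,470.7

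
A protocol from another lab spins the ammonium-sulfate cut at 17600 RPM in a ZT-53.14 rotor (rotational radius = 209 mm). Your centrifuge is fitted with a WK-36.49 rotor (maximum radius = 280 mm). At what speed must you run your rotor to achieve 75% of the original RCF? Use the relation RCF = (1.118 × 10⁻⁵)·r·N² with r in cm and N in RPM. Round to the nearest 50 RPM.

13150 RPM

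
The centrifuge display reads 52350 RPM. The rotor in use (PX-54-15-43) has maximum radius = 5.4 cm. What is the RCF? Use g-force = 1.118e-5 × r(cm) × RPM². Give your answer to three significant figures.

RCF = 1.118 × 10⁻⁵ × 5.4 × (52350)² = 1.118 × 10⁻⁵ × 5.4 × 2,740,522,500 ≈ 165,450.8 × g

≈ 165000 ×g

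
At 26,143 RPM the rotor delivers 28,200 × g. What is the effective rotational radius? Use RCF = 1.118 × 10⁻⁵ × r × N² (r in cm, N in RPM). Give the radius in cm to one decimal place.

≈ 3.7 cm

28200 = 1.118 × 10⁻⁵ × r × (26143)²
r = 28200 / (1.118 × 10⁻⁵ × 683,456,449) = 28200 / 7641.043 ≈ 3.691 cm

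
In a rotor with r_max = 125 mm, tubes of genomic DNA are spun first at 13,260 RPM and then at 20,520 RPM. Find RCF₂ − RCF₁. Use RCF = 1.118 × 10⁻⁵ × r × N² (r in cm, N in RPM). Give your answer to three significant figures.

34300 ×g

r = 125 mm = 12.5 cm
RCF₁ = 1.118 × 10⁻⁵ × 12.5 × (13260)² = 1.118 × 10⁻⁵ × 12.5 × 175,827,600 ≈ 24,571.9 × g
RCF₂ = 1.118 × 10⁻⁵ × 12.5 × (20520)² = 1.118 × 10⁻⁵ × 12.5 × 421,070,400 ≈ 58,844.6 × g
Increase = 58,844.6 − 24,571.9 = 34,272.7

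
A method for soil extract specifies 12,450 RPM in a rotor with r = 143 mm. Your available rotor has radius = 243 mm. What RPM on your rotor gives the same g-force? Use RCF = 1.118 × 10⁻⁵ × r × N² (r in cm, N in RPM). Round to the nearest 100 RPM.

Original rotor: r = 143 mm = 14.3 cm
RCF = 1.118 × 10⁻⁵ × r × N²
RCF_original = 1.118 × 10⁻⁵ × 14.3 × (12450)² = 1.118 × 10⁻⁵ × 14.3 × 155,002,500 ≈ 24,780.9 × g
Your rotor: r = 243 mm = 24.3 cm
24,780.9 = 1.118 × 10⁻⁵ × 24.3 × N²
N² = 24,780.9 / (27.1674 × 10⁻⁵) = 91,215,575
N ≈ √91,215,575 ≈ 9,550.7

9600 RPM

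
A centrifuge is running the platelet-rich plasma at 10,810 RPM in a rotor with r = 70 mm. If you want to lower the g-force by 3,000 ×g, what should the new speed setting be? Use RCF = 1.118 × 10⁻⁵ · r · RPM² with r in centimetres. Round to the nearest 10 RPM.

≈ 8860 RPM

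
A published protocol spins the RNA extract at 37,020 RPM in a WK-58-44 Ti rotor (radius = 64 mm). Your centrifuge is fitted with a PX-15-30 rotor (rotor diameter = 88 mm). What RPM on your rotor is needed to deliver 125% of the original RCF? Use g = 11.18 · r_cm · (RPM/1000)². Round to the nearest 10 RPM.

≈ 49920 RPM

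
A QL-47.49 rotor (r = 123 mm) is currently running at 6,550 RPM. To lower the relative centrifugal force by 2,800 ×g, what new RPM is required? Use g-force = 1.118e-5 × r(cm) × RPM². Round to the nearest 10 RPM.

r = 123 mm = 12.3 cm
Current RCF = 1.118 × 10⁻⁵ × 12.3 × (6550)² = 1.118 × 10⁻⁵ × 12.3 × 42,902,500 ≈ 5,899.7 × g
Target RCF = 5,899.7 − 2,800 = 3,099.7 × g
N² = 3,099.7 / (13.7514 × 10⁻⁵) = 22,540,978
N ≈ √22,540,978 ≈ 4,747.7

≈ 4750 RPM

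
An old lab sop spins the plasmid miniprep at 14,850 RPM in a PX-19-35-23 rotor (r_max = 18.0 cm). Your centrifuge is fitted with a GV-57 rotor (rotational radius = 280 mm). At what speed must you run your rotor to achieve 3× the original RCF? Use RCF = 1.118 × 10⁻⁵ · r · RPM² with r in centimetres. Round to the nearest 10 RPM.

20620 RPM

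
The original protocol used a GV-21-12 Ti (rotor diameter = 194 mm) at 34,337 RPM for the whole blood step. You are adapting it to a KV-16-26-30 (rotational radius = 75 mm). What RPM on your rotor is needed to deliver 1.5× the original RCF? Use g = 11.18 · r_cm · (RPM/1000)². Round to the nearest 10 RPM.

Original rotor: r = 194 mm / 2 = 97 mm = 9.7 cm
RCF_original = 11.18 × 9.7 × (34.337)² = 11.18 × 9.7 × 1,179.029569 ≈ 127,861 × g
Target RCF = 1.5 × 127,861 ≈ 191,791.5 × g
Your rotor: r = 75 mm = 7.5 cm
191,791.5 = 11.18 × 7.5 × (N/1000)²
(N/1000)² = 191,791.5 / 83.85 = 2287.317
N = 1000 × √2287.317 ≈ 47,825.9

≈ 47830 RPM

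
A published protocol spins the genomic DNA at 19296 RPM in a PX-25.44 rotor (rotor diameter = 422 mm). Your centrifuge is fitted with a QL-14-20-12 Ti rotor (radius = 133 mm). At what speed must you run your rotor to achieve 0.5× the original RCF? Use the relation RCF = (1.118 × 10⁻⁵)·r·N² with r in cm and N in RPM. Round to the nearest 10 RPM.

Original rotor: r = 422 mm / 2 = 211 mm = 21.1 cm
RCF = 1.118 × 10⁻⁵ × r × N²
RCF_original = 1.118 × 10⁻⁵ × 21.1 × (19296)² = 1.118 × 10⁻⁵ × 21.1 × 372,335,616 ≈ 87,833.2 × g
Target RCF = 0.5 × 87,833.2 ≈ 43,916.6 × g
Your rotor: r = 133 mm = 13.3 cm
43,916.6 = 1.118 × 10⁻⁵ × 13.3 × N²
N² = 43,916.6 / (14.8694 × 10⁻⁵) = 295,348,837
N ≈ √295,348,837 ≈ 17,185.7

17190 RPM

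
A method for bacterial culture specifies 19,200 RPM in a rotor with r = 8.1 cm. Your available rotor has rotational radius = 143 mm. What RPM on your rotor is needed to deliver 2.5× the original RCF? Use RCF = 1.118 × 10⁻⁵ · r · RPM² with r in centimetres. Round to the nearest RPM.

RCF_original = 1.118 × 10⁻⁵ × 8.1 × (19200)² = 1.118 × 10⁻⁵ × 8.1 × 368,640,000 ≈ 33,383.3 × g
Target RCF = 2.5 × 33,383.3 ≈ 83,458.2 × g
Your rotor: r = 143 mm = 14.3 cm
83,458.2 = 1.118 × 10⁻⁵ × 14.3 × N²
N² = 83,458.2 / (15.9874 × 10⁻⁵) = 522,024,845
N ≈ √522,024,845 ≈ 22,847.9

≈ 22848 RPM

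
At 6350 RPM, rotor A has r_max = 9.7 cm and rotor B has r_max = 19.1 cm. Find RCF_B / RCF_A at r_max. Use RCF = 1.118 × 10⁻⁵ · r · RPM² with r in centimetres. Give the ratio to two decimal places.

1.97

At fixed N, RCF ∝ r, so RCF_B/RCF_A = r_B/r_A = 19.1 / 9.7 = 1.9691.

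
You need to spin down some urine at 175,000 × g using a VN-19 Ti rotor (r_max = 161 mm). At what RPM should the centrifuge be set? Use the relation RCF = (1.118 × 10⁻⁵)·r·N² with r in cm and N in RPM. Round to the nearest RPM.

≈ 31181 RPM

r = 161 mm = 16.1 cm
175,000 = 1.118 × 10⁻⁵ × 16.1 × N²
N² = 175,000 / (17.9998 × 10⁻⁵) = 972,233,025
N ≈ √972,233,025 ≈ 31,180.7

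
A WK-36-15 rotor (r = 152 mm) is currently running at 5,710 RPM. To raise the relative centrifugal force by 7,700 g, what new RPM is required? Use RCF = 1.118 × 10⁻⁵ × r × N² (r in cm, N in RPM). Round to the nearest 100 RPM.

r = 152 mm = 15.2 cm
Current RCF = 1.118 × 10⁻⁵ × 15.2 × (5710)² = 1.118 × 10⁻⁵ × 15.2 × 32,604,100 ≈ 5,540.6 × g
Target RCF = 5,540.6 + 7,700 = 13,240.6 × g
N² = 13,240.6 / (16.9936 × 10⁻⁵) = 77,915,215
N ≈ √77,915,215 ≈ 8,827.0

8800 RPM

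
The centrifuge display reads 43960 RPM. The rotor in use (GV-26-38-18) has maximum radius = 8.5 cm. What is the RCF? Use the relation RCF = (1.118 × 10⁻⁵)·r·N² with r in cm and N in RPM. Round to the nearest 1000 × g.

RCF ≈ 184000 x g

RCF = 1.118 × 10⁻⁵ × 8.5 × (43960)² = 1.118 × 10⁻⁵ × 8.5 × 1,932,481,600 ≈ 183,643.7 × g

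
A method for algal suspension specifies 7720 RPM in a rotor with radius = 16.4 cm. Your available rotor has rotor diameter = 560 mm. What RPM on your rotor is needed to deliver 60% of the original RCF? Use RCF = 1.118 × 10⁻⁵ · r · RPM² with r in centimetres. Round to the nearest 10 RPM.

RCF_original = 1.118 × 10⁻⁵ × 16.4 × (7720)² = 1.118 × 10⁻⁵ × 16.4 × 59,598,400 ≈ 10,927.5 × g
Target RCF = 0.6 × 10,927.5 ≈ 6,556.5 × g
Your rotor: r = 560 mm / 2 = 280 mm = 28 cm
6,556.5 = 1.118 × 10⁻⁵ × 28 × N²
N² = 6,556.5 / (31.304 × 10⁻⁵) = 20,944,608
N ≈ √20,944,608 ≈ 4,576.5

≈ 4580 RPM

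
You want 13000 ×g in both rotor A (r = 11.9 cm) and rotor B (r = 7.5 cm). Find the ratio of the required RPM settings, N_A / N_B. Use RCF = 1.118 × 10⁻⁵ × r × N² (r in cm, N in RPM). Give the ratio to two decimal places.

0.79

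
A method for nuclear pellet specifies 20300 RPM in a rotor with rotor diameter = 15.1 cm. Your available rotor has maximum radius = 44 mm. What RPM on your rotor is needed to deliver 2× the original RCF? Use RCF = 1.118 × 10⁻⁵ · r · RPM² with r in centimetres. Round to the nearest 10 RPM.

Original rotor: r = 15.1 / 2 = 7.55 cm
RCF = 1.118 × 10⁻⁵ × r × N²
RCF_original = 1.118 × 10⁻⁵ × 7.55 × (20300)² = 1.118 × 10⁻⁵ × 7.55 × 412,090,000 ≈ 34,784.1 × g
Target RCF = 2 × 34,784.1 ≈ 69,568.2 × g
Your rotor: r = 44 mm = 4.4 cm
69,568.2 = 1.118 × 10⁻⁵ × 4.4 × N²
N² = 69,568.2 / (4.9192 × 10⁻⁵) = 1,414,217,759
N ≈ √1,414,217,759 ≈ 37,606.1

≈ 37610 RPM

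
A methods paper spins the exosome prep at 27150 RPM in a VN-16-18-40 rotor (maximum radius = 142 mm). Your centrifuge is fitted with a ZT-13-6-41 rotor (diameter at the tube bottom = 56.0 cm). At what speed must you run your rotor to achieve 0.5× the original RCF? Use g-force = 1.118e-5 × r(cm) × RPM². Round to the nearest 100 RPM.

≈ 13700 RPM

Original rotor: r = 142 mm = 14.2 cm
RCF_original = 1.118 × 10⁻⁵ × 14.2 × (27150)² = 1.118 × 10⁻⁵ × 14.2 × 737,122,500 ≈ 117,022.6 × g
Target RCF = 0.5 × 117,022.6 ≈ 58,511.3 × g
Your rotor: r = 56.0 / 2 = 28 cm
58,511.3 = 1.118 × 10⁻⁵ × 28 × N²
N² = 58,511.3 / (31.304 × 10⁻⁵) = 186,913,174
N ≈ √186,913,174 ≈ 13,671.6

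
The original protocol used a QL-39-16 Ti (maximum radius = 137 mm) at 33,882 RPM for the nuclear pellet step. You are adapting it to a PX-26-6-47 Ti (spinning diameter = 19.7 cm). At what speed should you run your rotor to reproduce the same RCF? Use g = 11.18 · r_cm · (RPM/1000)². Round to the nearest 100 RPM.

Original rotor: r = 137 mm = 13.7 cm
RCF_original = 11.18 × 13.7 × (33.882)² = 11.18 × 13.7 × 1,147.989924 ≈ 175,833 × g
Your rotor: r = 19.7 / 2 = 9.85 cm
175,833 = 11.18 × 9.85 × (N/1000)²
(N/1000)² = 175,833 / 110.123 = 1596.696
N = 1000 × √1596.696 ≈ 39,958.7

40000 RPM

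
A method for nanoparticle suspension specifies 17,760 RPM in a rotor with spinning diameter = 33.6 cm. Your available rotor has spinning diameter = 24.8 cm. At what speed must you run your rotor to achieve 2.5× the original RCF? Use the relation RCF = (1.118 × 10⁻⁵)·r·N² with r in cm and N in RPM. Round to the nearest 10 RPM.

32690 RPM

Original rotor: r = 33.6 / 2 = 16.8 cm
RCF = 1.118 × 10⁻⁵ × r × N²
RCF_original = 1.118 × 10⁻⁵ × 16.8 × (17760)² = 1.118 × 10⁻⁵ × 16.8 × 315,417,600 ≈ 59,243 × g
Target RCF = 2.5 × 59,243 ≈ 148,107.5 × g
Your rotor: r = 24.8 / 2 = 12.4 cm
148,107.5 = 1.118 × 10⁻⁵ × 12.4 × N²
N² = 148,107.5 / (13.8632 × 10⁻⁵) = 1,068,350,020
N ≈ √1,068,350,020 ≈ 32,685.6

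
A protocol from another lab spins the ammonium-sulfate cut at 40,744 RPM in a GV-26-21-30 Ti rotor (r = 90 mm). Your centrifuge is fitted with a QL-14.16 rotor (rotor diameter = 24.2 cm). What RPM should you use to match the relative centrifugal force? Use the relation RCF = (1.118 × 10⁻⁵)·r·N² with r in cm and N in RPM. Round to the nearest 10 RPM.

Original rotor: r = 90 mm = 9.0 cm
RCF_original = 1.118 × 10⁻⁵ × 9 × (40744)² = 1.118 × 10⁻⁵ × 9 × 1,660,073,536 ≈ 167,036.6 × g
Your rotor: r = 24.2 / 2 = 12.1 cm
167,036.6 = 1.118 × 10⁻⁵ × 12.1 × N²
N² = 167,036.6 / (13.5278 × 10⁻⁵) = 1,234,765,446
N ≈ √1,234,765,446 ≈ 35,139.2

≈ 35140 RPM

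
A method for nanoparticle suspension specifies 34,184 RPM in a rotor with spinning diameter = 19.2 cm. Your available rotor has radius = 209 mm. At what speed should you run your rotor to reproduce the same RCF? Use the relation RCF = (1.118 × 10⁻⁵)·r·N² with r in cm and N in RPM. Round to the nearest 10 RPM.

23170 RPM

Original rotor: r = 19.2 / 2 = 9.6 cm
RCF_original = 1.118 × 10⁻⁵ × 9.6 × (34184)² = 1.118 × 10⁻⁵ × 9.6 × 1,168,545,856 ≈ 125,417.7 × g
Your rotor: r = 209 mm = 20.9 cm
125,417.7 = 1.118 × 10⁻⁵ × 20.9 × N²
N² = 125,417.7 / (23.3662 × 10⁻⁵) = 536,748,380
N ≈ √536,748,380 ≈ 23,167.8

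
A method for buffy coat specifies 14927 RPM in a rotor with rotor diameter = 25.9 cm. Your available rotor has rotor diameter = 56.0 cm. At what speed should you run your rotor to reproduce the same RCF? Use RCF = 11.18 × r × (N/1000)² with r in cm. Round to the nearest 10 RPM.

Original rotor: r = 25.9 / 2 = 12.95 cm
RCF_original = 11.18 × 12.95 × (14.927)² = 11.18 × 12.95 × 222.815329 ≈ 32,259.4 × g
Your rotor: r = 56.0 / 2 = 28 cm
32,259.4 = 11.18 × 28 × (N/1000)²
(N/1000)² = 32,259.4 / 313.04 = 103.052
N = 1000 × √103.052 ≈ 10,151.5

≈ 10150 RPM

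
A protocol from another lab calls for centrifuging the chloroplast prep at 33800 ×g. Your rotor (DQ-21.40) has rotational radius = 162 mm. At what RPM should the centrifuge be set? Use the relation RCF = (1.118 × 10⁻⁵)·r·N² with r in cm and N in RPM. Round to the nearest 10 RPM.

r = 162 mm = 16.2 cm
33,800 = 1.118 × 10⁻⁵ × 16.2 × N²
N² = 33,800 / (18.1116 × 10⁻⁵) = 186,620,729
N ≈ √186,620,729 ≈ 13,660.9

N ≈ 13660 RPM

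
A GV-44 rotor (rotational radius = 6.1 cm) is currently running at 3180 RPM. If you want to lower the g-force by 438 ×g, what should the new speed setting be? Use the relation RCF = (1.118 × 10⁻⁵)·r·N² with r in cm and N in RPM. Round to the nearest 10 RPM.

1920 RPM

Current RCF = 1.118 × 10⁻⁵ × 6.1 × (3180)² = 1.118 × 10⁻⁵ × 6.1 × 10,112,400 ≈ 689.6 × g
Target RCF = 689.6 − 438 = 251.6 × g
N² = 251.6 / (6.8198 × 10⁻⁵) = 3,689,258
N ≈ √3,689,258 ≈ 1,920.7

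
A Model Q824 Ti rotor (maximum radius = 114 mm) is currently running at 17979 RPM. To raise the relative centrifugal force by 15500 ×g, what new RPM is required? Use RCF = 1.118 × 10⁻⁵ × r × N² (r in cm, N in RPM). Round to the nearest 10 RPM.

N₂ ≈ 21090 RPM

r = 114 mm = 11.4 cm
Current RCF = 1.118 × 10⁻⁵ × 11.4 × (17979)² = 1.118 × 10⁻⁵ × 11.4 × 323,244,441 ≈ 41,198.2 × g
Target RCF = 41,198.2 + 15,500 = 56,698.2 × g
N² = 56,698.2 / (12.7452 × 10⁻⁵) = 444,859,241
N ≈ √444,859,241 ≈ 21,091.7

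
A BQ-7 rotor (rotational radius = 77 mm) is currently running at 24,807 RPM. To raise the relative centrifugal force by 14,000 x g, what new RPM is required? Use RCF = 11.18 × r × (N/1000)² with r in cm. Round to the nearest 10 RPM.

27890 RPM

r = 77 mm = 7.7 cm
Current RCF = 11.18 × 7.7 × (24.807)² = 11.18 × 7.7 × 615.387249 ≈ 52,976.2 × g
Target RCF = 52,976.2 + 14,000 = 66,976.2 × g
(N/1000)² = 66,976.2 / 86.086 = 778.015
N = 1000 × √778.015 ≈ 27,892.9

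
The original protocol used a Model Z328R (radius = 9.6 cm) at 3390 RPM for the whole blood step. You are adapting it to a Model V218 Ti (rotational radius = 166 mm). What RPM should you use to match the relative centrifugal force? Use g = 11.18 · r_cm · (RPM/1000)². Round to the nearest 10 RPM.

RCF_original = 11.18 × 9.6 × (3.39)² = 11.18 × 9.6 × 11.4921 ≈ 1,233.4 × g
Your rotor: r = 166 mm = 16.6 cm
1,233.4 = 11.18 × 16.6 × (N/1000)²
(N/1000)² = 1,233.4 / 185.588 = 6.645904
N = 1000 × √6.645904 ≈ 2,578.0

2580 RPM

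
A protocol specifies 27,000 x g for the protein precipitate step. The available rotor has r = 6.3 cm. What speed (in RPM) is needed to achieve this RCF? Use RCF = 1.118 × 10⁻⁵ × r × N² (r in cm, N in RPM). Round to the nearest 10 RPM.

≈ 19580 RPM

RCF = 1.118 × 10⁻⁵ × r × N²
27,000 = 1.118 × 10⁻⁵ × 6.3 × N²
N² = 27,000 / (7.0434 × 10⁻⁵) = 383,337,593
N ≈ √383,337,593 ≈ 19,579.0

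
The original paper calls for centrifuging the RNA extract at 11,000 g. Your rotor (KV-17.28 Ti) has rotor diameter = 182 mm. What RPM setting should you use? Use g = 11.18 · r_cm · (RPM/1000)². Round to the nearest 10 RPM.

r = 182 mm / 2 = 91 mm = 9.1 cm
RCF = 11.18 × r × (N/1000)²
11,000 = 11.18 × 9.1 × (N/1000)²
(N/1000)² = 11,000 / 101.738 = 108.1209
N = 1000 × √108.1209 ≈ 10,398.1

N ≈ 10400 RPM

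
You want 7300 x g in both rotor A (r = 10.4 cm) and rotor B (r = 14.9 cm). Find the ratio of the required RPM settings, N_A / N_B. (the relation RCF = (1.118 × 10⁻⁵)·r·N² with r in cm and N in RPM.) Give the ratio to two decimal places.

1.20

At fixed RCF, N ∝ 1/√r, so N_A/N_B = √(r_B/r_A) = √(14.9/10.4) = √1.432692 = 1.1970.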